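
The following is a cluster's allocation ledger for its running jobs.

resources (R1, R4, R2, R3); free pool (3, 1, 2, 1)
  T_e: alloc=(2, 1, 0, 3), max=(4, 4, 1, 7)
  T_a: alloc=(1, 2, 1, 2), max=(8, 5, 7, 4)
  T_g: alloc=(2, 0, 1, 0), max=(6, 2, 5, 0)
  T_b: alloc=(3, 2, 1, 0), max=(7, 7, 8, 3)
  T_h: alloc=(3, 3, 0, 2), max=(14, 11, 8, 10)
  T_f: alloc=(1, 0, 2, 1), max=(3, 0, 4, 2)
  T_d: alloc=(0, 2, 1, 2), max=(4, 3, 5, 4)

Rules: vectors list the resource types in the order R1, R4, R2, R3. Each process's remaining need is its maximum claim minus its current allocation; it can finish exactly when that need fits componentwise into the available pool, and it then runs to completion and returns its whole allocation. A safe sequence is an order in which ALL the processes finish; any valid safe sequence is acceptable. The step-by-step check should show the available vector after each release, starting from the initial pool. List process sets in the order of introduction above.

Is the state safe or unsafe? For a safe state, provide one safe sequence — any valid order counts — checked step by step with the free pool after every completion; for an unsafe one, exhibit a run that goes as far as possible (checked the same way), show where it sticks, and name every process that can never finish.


SAFE — a valid safe sequence is T_f, T_d, T_e, T_g, T_a, T_b, T_h.
Key observation: the first exact fit in this order is T_f — it needs (2, 0, 2, 1) with (3, 1, 2, 1) free, meeting a requested resource to the last unit.
Check, step by step:
  pool = (3, 1, 2, 1)
  run T_f (needs (2, 0, 2, 1), free (3, 1, 2, 1)); after release of (1, 0, 2, 1) the pool is (4, 1, 4, 2)
  run T_d (needs (4, 1, 4, 2), free (4, 1, 4, 2)); after release of (0, 2, 1, 2) the pool is (4, 3, 5, 4)
  run T_e (needs (2, 3, 1, 4), free (4, 3, 5, 4)); after release of (2, 1, 0, 3) the pool is (6, 4, 5, 7)
  run T_g (needs (4, 2, 4, 0), free (6, 4, 5, 7)); after release of (2, 0, 1, 0) the pool is (8, 4, 6, 7)
  run T_a (needs (7, 3, 6, 2), free (8, 4, 6, 7)); after release of (1, 2, 1, 2) the pool is (9, 6, 7, 9)
  run T_b (needs (4, 5, 7, 3), free (9, 6, 7, 9)); after release of (3, 2, 1, 0) the pool is (12, 8, 8, 9)
  run T_h (needs (11, 8, 8, 8), free (12, 8, 8, 9)); after release of (3, 3, 0, 2) the pool is (15, 11, 8, 11)


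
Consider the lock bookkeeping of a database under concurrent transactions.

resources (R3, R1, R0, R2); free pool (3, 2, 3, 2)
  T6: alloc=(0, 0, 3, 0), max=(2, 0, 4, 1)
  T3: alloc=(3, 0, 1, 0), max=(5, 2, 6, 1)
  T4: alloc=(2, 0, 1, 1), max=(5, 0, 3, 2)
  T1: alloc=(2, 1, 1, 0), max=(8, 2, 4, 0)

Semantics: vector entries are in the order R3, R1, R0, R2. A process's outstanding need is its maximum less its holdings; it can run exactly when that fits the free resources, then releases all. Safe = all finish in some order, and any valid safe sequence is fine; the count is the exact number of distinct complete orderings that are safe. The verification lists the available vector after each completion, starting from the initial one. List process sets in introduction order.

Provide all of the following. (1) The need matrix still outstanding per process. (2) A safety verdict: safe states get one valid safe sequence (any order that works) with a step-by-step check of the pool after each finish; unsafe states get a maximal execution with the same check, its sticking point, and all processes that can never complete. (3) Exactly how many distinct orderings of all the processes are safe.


(1) Need matrix, components ordered R3, R1, R0, R2:
  T6: (2, 0, 1, 1)
  T3: (2, 2, 5, 1)
  T4: (3, 0, 2, 1)
  T1: (6, 1, 3, 0)
(2) SAFE. One safe sequence: T6, T4, T3, T1.
Key observation: at T4 the run first touches a limit — (3, 0, 2, 1) against (3, 2, 6, 2), exact on a resource it actually requests.
Walking it through:
  pool = (3, 2, 3, 2)
  T6: need (2, 0, 1, 1) fits (3, 2, 3, 2); releases (0, 0, 3, 0), pool now (3, 2, 6, 2)
  T4: need (3, 0, 2, 1) fits (3, 2, 6, 2); releases (2, 0, 1, 1), pool now (5, 2, 7, 3)
  T3: need (2, 2, 5, 1) fits (5, 2, 7, 3); releases (3, 0, 1, 0), pool now (8, 2, 8, 3)
  T1: need (6, 1, 3, 0) fits (8, 2, 8, 3); releases (2, 1, 1, 0), pool now (10, 3, 9, 3)
(3) Precisely 4 of the possible complete orderings are safe sequences.


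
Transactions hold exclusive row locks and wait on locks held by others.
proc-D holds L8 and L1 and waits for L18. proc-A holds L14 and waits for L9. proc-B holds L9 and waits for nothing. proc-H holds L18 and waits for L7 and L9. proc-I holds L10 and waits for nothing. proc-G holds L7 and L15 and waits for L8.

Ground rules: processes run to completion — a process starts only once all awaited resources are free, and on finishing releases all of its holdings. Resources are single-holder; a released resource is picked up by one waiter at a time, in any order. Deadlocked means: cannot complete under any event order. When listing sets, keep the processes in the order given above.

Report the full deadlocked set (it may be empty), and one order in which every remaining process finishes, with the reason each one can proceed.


Deadlocked: proc-D, proc-H and proc-G.
Key observation: the knot is the closed ring of waits proc-D -> proc-H -> proc-G -> proc-D; no other process is dragged down with it.
The rest can finish in the order proc-B, proc-I, proc-A.
Check, step by step:
  proc-B waits on nothing -> runs at once and releases L9
  proc-I waits on nothing -> runs at once and releases L10
  proc-A waits on L9 — all released -> runs and releases L14


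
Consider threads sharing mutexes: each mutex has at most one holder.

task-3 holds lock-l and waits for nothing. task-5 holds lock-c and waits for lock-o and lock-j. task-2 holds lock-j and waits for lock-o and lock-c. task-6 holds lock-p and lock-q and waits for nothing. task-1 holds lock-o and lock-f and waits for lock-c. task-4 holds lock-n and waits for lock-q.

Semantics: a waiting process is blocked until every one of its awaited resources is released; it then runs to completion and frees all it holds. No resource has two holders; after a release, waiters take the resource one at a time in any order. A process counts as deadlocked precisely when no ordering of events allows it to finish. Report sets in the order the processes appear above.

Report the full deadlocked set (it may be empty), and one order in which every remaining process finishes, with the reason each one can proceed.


Deadlocked: task-5, task-2 and task-1.
Key observation: the waits loop around task-5 -> task-2 -> task-5 with no way out; task-1 is caught in further circular waits.
One completion order for the rest: task-6, task-3, task-4.
Step-by-step check:
  task-6 waits on nothing -> runs at once and releases lock-p and lock-q
  task-3 waits on nothing -> runs at once and releases lock-l
  run task-4 (all its waits — lock-q — are resolved); releases lock-n


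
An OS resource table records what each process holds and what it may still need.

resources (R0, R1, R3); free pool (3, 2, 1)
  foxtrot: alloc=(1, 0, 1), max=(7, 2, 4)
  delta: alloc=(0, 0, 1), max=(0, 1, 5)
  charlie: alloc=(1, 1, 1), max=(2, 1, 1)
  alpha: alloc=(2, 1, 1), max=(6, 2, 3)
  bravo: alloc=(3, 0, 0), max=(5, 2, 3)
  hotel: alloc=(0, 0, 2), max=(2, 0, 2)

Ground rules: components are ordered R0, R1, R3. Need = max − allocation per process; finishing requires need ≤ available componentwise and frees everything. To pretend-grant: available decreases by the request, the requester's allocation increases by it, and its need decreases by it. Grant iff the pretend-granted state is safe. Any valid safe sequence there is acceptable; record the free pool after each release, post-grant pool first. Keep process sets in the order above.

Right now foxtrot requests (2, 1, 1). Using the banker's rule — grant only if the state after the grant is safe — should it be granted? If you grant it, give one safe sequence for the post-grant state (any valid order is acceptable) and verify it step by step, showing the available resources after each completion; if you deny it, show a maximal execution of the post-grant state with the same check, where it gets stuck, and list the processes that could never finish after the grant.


GRANT: granting preserves safety; a valid post-grant sequence is charlie, hotel, bravo, foxtrot, delta, alpha.
Key observation: with (1, 1, 0) left after the transfer, charlie can run at once — the state stays safe.
Check on the post-grant state, step by step:
  pool = (1, 1, 0)
  charlie needs (1, 0, 0) <= (1, 1, 0) -> finishes; pool += (1, 1, 1) = (2, 2, 1)
  hotel needs (2, 0, 0) <= (2, 2, 1) -> finishes; pool += (0, 0, 2) = (2, 2, 3)
  bravo needs (2, 2, 3) <= (2, 2, 3) -> finishes; pool += (3, 0, 0) = (5, 2, 3)
  foxtrot needs (4, 1, 2) <= (5, 2, 3) -> finishes; pool += (3, 1, 2) = (8, 3, 5)
  delta needs (0, 1, 4) <= (8, 3, 5) -> finishes; pool += (0, 0, 1) = (8, 3, 6)
  alpha needs (4, 1, 2) <= (8, 3, 6) -> finishes; pool += (2, 1, 1) = (10, 4, 7)


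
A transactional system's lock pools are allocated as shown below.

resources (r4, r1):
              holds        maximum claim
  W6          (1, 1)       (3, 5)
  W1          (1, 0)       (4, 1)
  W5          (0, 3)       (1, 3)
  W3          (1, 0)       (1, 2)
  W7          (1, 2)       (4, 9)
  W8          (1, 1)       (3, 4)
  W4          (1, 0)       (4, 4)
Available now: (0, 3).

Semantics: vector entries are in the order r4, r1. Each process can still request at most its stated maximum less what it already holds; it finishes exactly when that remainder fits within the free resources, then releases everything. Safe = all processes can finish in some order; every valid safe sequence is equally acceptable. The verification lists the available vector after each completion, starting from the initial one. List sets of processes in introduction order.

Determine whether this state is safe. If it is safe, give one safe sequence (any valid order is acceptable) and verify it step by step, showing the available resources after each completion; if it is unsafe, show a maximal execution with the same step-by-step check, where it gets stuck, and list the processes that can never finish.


UNSAFE — no complete ordering exists.
Key observation: no order helps: past W3, W5, the free pool tops out at (1, 6), below what each blocked process needs in r4.
Going as far as possible: W3, W5; after that, nothing fits. Check, step by step:
  pool = (0, 3)
  W3: need (0, 2) fits (0, 3); releases (1, 0), pool now (1, 3)
  W5: need (1, 0) fits (1, 3); releases (0, 3), pool now (1, 6)
  W6 cannot run: need (2, 4) vs free (1, 6) (insufficient r4)
  W1 cannot run: need (3, 1) vs free (1, 6) (insufficient r4)
  W7 cannot run: need (3, 7) vs free (1, 6) (insufficient r4 and r1)
  W8 cannot run: need (2, 3) vs free (1, 6) (insufficient r4)
  W4 cannot run: need (3, 4) vs free (1, 6) (insufficient r4)
Processes that can never finish: W6, W1, W7, W8 and W4.


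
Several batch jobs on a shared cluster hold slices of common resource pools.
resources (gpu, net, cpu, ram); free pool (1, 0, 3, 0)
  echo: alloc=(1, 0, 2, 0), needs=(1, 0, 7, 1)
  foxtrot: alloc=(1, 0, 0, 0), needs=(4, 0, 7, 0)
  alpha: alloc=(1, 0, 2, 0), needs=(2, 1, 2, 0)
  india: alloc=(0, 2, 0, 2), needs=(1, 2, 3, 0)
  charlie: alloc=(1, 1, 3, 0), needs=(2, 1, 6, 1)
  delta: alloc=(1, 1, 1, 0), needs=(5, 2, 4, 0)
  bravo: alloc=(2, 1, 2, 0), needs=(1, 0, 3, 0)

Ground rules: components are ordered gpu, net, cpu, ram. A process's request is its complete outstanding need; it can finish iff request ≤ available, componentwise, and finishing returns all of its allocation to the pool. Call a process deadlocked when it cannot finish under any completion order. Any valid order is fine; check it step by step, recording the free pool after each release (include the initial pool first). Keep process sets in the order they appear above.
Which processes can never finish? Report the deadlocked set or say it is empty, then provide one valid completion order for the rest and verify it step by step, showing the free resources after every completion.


Deadlocked set: echo, india, charlie and delta.
Key observation: after bravo, alpha, foxtrot the pool peaks at (5, 1, 7, 0), and each blocked process is short somewhere: echo on ram; india on net; charlie on ram; delta on net.
One completion order for the rest: bravo, alpha, foxtrot. Check, step by step:
  pool = (1, 0, 3, 0)
  bravo needs (1, 0, 3, 0) <= (1, 0, 3, 0) -> finishes; pool += (2, 1, 2, 0) = (3, 1, 5, 0)
  alpha needs (2, 1, 2, 0) <= (3, 1, 5, 0) -> finishes; pool += (1, 0, 2, 0) = (4, 1, 7, 0)
  foxtrot needs (4, 0, 7, 0) <= (4, 1, 7, 0) -> finishes; pool += (1, 0, 0, 0) = (5, 1, 7, 0)
The blocked processes can never fit:
  echo cannot run: need (1, 0, 7, 1) vs free (5, 1, 7, 0) (insufficient ram)
  india cannot run: need (1, 2, 3, 0) vs free (5, 1, 7, 0) (insufficient net)
  charlie cannot run: need (2, 1, 6, 1) vs free (5, 1, 7, 0) (insufficient ram)
  delta cannot run: need (5, 2, 4, 0) vs free (5, 1, 7, 0) (insufficient net)


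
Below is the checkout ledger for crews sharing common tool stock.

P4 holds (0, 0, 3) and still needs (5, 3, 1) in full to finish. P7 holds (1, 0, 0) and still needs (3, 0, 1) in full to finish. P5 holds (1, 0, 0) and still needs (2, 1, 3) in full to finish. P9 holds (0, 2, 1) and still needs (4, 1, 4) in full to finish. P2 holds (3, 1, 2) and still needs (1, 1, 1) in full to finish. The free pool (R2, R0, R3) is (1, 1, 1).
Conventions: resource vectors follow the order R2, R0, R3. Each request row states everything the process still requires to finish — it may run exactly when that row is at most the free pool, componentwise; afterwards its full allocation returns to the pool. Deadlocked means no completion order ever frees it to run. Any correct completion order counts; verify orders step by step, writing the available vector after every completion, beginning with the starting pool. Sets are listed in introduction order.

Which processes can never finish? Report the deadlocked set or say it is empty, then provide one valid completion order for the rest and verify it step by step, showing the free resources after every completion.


The deadlocked set is P4 and P9.
Key observation: after P2, P5, P7 the pool peaks at (6, 2, 3), and each blocked process is short somewhere: P4 on R0; P9 on R3.
The rest can finish in the order P2, P5, P7. Verifying each step:
  pool = (1, 1, 1)
  P2: need (1, 1, 1) fits (1, 1, 1); releases (3, 1, 2), pool now (4, 2, 3)
  P5: need (2, 1, 3) fits (4, 2, 3); releases (1, 0, 0), pool now (5, 2, 3)
  P7: need (3, 0, 1) fits (5, 2, 3); releases (1, 0, 0), pool now (6, 2, 3)
None of the blocked processes ever fits:
  blocked: P4 wants (5, 3, 1), pool (6, 2, 3) — not enough R0
  blocked: P9 wants (4, 1, 4), pool (6, 2, 3) — not enough R3


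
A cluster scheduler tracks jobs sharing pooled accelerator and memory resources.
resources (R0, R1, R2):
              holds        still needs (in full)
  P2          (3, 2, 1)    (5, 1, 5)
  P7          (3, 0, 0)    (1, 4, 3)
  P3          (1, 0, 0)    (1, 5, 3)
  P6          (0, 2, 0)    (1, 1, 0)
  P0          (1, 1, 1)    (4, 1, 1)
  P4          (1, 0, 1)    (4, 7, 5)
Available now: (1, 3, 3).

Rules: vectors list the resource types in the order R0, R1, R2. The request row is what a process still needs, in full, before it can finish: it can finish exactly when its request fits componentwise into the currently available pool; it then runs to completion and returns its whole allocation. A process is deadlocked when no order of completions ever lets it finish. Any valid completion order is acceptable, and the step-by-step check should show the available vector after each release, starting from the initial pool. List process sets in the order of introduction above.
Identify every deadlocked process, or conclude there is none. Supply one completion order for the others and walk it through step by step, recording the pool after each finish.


Deadlocked set: P2 and P4.
Key observation: R2 is the bottleneck — with P6, P7, P3, P0 done the pool holds (6, 6, 4), short of every remaining need.
One completion order for the rest: P6, P7, P3, P0. Step-by-step check:
  pool = (1, 3, 3)
  run P6 (needs (1, 1, 0), free (1, 3, 3)); after release of (0, 2, 0) the pool is (1, 5, 3)
  run P7 (needs (1, 4, 3), free (1, 5, 3)); after release of (3, 0, 0) the pool is (4, 5, 3)
  run P3 (needs (1, 5, 3), free (4, 5, 3)); after release of (1, 0, 0) the pool is (5, 5, 3)
  run P0 (needs (4, 1, 1), free (5, 5, 3)); after release of (1, 1, 1) the pool is (6, 6, 4)
The blocked processes can never fit:
  blocked: P2 wants (5, 1, 5), pool (6, 6, 4) — not enough R2
  blocked: P4 wants (4, 7, 5), pool (6, 6, 4) — not enough R1 and R2


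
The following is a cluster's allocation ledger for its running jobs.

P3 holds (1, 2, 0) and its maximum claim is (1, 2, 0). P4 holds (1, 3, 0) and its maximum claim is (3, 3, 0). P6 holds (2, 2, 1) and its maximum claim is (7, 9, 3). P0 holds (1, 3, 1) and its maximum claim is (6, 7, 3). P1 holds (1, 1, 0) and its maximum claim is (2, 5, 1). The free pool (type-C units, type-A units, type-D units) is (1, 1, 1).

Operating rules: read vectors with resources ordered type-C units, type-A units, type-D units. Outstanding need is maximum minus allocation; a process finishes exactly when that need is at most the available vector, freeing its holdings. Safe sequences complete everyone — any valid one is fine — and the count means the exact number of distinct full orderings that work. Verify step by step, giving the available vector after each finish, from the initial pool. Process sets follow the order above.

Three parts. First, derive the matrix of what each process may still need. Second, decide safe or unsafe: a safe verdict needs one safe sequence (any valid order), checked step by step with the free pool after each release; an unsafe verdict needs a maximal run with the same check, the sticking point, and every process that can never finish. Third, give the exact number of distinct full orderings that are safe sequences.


(1) Outstanding need per process (order type-C units, type-A units, type-D units):
  P3: (0, 0, 0)
  P4: (2, 0, 0)
  P6: (5, 7, 2)
  P0: (5, 4, 2)
  P1: (1, 4, 1)
(2) UNSAFE.
Key observation: the pool after P3, P4, P1 is (4, 7, 1); every surviving request exceeds it in type-C units, so progress ends there.
Going as far as possible: P3, P4, P1; after that, nothing fits. Walking it through:
  pool = (1, 1, 1)
  P3 needs (0, 0, 0) <= (1, 1, 1) -> finishes; pool += (1, 2, 0) = (2, 3, 1)
  P4 needs (2, 0, 0) <= (2, 3, 1) -> finishes; pool += (1, 3, 0) = (3, 6, 1)
  P1 needs (1, 4, 1) <= (3, 6, 1) -> finishes; pool += (1, 1, 0) = (4, 7, 1)
  P6 cannot run: need (5, 7, 2) vs free (4, 7, 1) (insufficient type-C units and type-D units)
  P0 cannot run: need (5, 4, 2) vs free (4, 7, 1) (insufficient type-C units and type-D units)
Never able to finish: P6 and P0.
(3) Exactly 0 of the possible complete orderings are safe sequences.


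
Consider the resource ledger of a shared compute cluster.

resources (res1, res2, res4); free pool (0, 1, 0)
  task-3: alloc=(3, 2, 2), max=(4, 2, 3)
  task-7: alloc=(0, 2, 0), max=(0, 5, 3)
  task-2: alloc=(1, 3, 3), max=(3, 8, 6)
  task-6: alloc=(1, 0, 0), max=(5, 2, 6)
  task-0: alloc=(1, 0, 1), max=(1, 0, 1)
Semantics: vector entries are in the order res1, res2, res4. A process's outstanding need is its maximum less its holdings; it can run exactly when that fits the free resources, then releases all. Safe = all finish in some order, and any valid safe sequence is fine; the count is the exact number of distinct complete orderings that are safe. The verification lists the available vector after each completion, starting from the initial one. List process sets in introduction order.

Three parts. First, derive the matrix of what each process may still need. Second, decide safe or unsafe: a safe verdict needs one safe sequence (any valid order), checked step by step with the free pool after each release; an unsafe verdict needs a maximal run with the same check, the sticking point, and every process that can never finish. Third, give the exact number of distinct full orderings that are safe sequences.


(1) Outstanding need per process (order res1, res2, res4):
  task-3: (1, 0, 1)
  task-7: (0, 3, 3)
  task-2: (2, 5, 3)
  task-6: (4, 2, 6)
  task-0: (0, 0, 0)
(2) SAFE, for example via the order task-0, task-3, task-7, task-2, task-6.
Key observation: task-3 is the earliest step where a requested resource binds exactly: need (1, 0, 1), pool (1, 1, 1) at its turn.
Verifying each step:
  pool = (0, 1, 0)
  run task-0 (needs (0, 0, 0), free (0, 1, 0)); after release of (1, 0, 1) the pool is (1, 1, 1)
  run task-3 (needs (1, 0, 1), free (1, 1, 1)); after release of (3, 2, 2) the pool is (4, 3, 3)
  run task-7 (needs (0, 3, 3), free (4, 3, 3)); after release of (0, 2, 0) the pool is (4, 5, 3)
  run task-2 (needs (2, 5, 3), free (4, 5, 3)); after release of (1, 3, 3) the pool is (5, 8, 6)
  run task-6 (needs (4, 2, 6), free (5, 8, 6)); after release of (1, 0, 0) the pool is (6, 8, 6)
(3) Exactly 1 of the possible complete orderings is a safe sequence.


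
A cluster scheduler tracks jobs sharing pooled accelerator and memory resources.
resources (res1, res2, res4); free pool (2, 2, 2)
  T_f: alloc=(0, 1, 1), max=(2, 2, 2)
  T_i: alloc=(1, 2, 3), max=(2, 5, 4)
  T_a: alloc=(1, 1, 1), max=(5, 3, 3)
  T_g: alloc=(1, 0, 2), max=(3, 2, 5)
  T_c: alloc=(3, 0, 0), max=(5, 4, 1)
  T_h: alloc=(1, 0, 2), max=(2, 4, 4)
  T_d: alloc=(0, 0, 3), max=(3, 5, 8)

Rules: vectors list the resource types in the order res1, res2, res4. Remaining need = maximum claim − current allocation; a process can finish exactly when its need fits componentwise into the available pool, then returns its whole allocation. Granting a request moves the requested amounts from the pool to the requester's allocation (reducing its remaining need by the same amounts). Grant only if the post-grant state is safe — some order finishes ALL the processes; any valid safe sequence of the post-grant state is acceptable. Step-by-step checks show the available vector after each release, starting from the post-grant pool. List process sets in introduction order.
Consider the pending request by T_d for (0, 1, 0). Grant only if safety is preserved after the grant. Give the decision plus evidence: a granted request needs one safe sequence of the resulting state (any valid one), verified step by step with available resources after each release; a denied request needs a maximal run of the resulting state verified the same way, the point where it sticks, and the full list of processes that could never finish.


DENY. Granting would leave the state unsafe.
Key observation: after T_f, T_g the pool peaks at (3, 2, 5), and each blocked process is short somewhere: T_i on res2; T_a on res1; T_c on res2; T_h on res2; T_d on res2.
After a pretend grant, a maximal execution: T_f, T_g — then nothing else fits. Check, step by step:
  pool = (2, 1, 2)
  T_f: need (2, 1, 1) fits (2, 1, 2); releases (0, 1, 1), pool now (2, 2, 3)
  T_g: need (2, 2, 3) fits (2, 2, 3); releases (1, 0, 2), pool now (3, 2, 5)
  blocked: T_i wants (1, 3, 1), pool (3, 2, 5) — not enough res2
  blocked: T_a wants (4, 2, 2), pool (3, 2, 5) — not enough res1
  blocked: T_c wants (2, 4, 1), pool (3, 2, 5) — not enough res2
  blocked: T_h wants (1, 4, 2), pool (3, 2, 5) — not enough res2
  blocked: T_d wants (3, 4, 5), pool (3, 2, 5) — not enough res2
Post-grant, the permanently blocked set is T_i, T_a, T_c, T_h and T_d.


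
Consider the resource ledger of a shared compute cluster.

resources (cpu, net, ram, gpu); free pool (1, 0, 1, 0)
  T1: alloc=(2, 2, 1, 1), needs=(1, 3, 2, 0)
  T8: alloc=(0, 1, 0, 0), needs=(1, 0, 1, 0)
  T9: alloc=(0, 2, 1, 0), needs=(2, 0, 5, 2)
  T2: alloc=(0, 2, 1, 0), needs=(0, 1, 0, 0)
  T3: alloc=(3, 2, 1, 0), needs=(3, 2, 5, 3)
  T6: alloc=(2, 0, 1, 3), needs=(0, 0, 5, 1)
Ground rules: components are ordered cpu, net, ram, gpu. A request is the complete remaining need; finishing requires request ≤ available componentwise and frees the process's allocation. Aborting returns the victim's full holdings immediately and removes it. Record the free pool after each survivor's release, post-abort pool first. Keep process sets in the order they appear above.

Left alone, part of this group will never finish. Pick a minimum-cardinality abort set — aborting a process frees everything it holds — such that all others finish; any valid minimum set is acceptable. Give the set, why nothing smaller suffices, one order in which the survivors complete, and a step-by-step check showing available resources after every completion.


Abort T9 and T6.
Key observation: the deadlocked T3 becomes finishable only because T9 and T6 released (2, 2, 2, 3); it completes at step 4 below.
Why nothing smaller works — every single abort fails: T1 alone leaves T9 blocked (short on ram and gpu); T8 alone leaves T9 blocked (short on ram and gpu); T9 alone leaves T3 blocked (short on ram and gpu); T2 alone leaves T9 blocked (short on ram and gpu); T3 alone leaves T9 blocked (short on ram and gpu); T6 alone leaves T9 blocked (short on ram).
One survivor order: T2, T1, T8, T3. Walking it through (post-abort pool first):
  pool = (3, 2, 3, 3)
  run T2 (needs (0, 1, 0, 0), free (3, 2, 3, 3)); after release of (0, 2, 1, 0) the pool is (3, 4, 4, 3)
  run T1 (needs (1, 3, 2, 0), free (3, 4, 4, 3)); after release of (2, 2, 1, 1) the pool is (5, 6, 5, 4)
  run T8 (needs (1, 0, 1, 0), free (5, 6, 5, 4)); after release of (0, 1, 0, 0) the pool is (5, 7, 5, 4)
  run T3 (needs (3, 2, 5, 3), free (5, 7, 5, 4)); after release of (3, 2, 1, 0) the pool is (8, 9, 6, 4)


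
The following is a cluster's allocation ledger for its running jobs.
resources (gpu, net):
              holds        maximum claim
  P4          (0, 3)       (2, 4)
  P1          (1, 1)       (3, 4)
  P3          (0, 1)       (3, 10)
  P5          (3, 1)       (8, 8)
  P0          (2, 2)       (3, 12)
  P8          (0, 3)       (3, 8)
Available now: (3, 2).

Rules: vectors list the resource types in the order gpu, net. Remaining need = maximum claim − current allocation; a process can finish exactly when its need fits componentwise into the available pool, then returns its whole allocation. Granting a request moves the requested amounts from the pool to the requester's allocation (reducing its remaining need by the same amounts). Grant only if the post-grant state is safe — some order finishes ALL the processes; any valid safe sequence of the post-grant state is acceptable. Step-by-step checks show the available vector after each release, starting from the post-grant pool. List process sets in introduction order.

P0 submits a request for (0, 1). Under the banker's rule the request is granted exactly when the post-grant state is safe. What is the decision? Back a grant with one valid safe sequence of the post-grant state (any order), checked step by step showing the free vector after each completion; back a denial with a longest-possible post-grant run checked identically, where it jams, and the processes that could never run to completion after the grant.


DENY: after the grant no complete ordering would exist.
Key observation: after P4, P1, P8 the pool peaks at (4, 8), and each blocked process is short somewhere: P3 on net; P5 on gpu; P0 on net.
On the post-grant state, P4, P1, P8 is a maximal run — nothing extends it. Check, step by step:
  pool = (3, 1)
  P4: need (2, 1) fits (3, 1); releases (0, 3), pool now (3, 4)
  P1: need (2, 3) fits (3, 4); releases (1, 1), pool now (4, 5)
  P8: need (3, 5) fits (4, 5); releases (0, 3), pool now (4, 8)
  blocked: P3 wants (3, 9), pool (4, 8) — not enough net
  blocked: P5 wants (5, 7), pool (4, 8) — not enough gpu
  blocked: P0 wants (1, 9), pool (4, 8) — not enough net
Post-grant, the permanently blocked set is P3, P5 and P0.


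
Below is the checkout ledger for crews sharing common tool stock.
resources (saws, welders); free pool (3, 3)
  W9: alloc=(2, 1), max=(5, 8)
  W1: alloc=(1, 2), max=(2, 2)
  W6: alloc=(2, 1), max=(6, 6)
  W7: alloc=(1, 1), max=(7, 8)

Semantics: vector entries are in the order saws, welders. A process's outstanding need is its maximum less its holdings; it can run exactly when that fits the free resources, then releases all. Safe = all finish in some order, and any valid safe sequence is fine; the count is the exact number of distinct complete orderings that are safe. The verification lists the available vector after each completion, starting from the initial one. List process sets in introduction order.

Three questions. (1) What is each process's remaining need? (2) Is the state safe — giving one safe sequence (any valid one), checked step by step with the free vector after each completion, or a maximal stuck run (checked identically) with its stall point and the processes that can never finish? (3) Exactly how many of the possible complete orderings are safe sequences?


(1) Need matrix, components ordered saws, welders:
  W9: (3, 7)
  W1: (1, 0)
  W6: (4, 5)
  W7: (6, 7)
(2) The state is UNSAFE.
Key observation: no order helps: past W1, W6, the free pool tops out at (6, 6), below what each blocked process needs in welders.
Going as far as possible: W1, W6; after that, nothing fits. Step-by-step check:
  pool = (3, 3)
  W1 needs (1, 0) <= (3, 3) -> finishes; pool += (1, 2) = (4, 5)
  W6 needs (4, 5) <= (4, 5) -> finishes; pool += (2, 1) = (6, 6)
  W9 still needs (3, 7) but only (6, 6) is free — short on welders
  W7 still needs (6, 7) but only (6, 6) is free — short on welders
Processes that can never finish: W9 and W7.
(3) The exact count: 0 of the possible complete orderings are safe sequences.


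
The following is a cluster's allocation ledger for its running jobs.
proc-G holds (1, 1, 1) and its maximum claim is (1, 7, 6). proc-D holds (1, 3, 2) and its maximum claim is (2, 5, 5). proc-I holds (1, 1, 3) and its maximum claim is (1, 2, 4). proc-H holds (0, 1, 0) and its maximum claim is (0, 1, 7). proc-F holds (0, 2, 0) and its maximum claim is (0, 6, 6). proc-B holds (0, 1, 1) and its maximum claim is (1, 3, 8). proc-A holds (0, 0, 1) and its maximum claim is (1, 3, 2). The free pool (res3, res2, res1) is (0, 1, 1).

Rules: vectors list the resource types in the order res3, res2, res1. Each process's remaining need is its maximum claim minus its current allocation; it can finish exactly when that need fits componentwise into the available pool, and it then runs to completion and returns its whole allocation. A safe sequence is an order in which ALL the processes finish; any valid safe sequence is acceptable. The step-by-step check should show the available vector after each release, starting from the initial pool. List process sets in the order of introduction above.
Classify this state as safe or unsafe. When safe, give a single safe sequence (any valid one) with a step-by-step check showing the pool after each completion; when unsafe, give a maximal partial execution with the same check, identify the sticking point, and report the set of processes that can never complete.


SAFE — a valid safe sequence is proc-I, proc-D, proc-F, proc-G, proc-A, proc-H, proc-B.
Key observation: proc-I marks the first exact bind of the order: its need (0, 1, 1) fits the free (0, 1, 1) with zero slack on a requested resource.
Walking it through:
  pool = (0, 1, 1)
  run proc-I (needs (0, 1, 1), free (0, 1, 1)); after release of (1, 1, 3) the pool is (1, 2, 4)
  run proc-D (needs (1, 2, 3), free (1, 2, 4)); after release of (1, 3, 2) the pool is (2, 5, 6)
  run proc-F (needs (0, 4, 6), free (2, 5, 6)); after release of (0, 2, 0) the pool is (2, 7, 6)
  run proc-G (needs (0, 6, 5), free (2, 7, 6)); after release of (1, 1, 1) the pool is (3, 8, 7)
  run proc-A (needs (1, 3, 1), free (3, 8, 7)); after release of (0, 0, 1) the pool is (3, 8, 8)
  run proc-H (needs (0, 0, 7), free (3, 8, 8)); after release of (0, 1, 0) the pool is (3, 9, 8)
  run proc-B (needs (1, 2, 7), free (3, 9, 8)); after release of (0, 1, 1) the pool is (3, 10, 9)


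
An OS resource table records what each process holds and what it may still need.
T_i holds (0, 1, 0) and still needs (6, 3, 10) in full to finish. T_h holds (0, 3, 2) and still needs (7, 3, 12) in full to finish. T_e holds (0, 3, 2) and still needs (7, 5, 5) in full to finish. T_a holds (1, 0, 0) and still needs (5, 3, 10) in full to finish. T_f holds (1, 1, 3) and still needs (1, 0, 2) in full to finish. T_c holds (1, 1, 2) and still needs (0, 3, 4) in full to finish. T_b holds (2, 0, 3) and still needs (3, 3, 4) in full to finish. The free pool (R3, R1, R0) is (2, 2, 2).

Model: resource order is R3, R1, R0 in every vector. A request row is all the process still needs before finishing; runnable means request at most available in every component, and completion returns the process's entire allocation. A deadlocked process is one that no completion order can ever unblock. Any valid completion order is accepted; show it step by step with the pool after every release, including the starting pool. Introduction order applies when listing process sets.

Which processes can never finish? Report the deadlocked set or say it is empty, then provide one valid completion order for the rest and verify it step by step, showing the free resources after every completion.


The deadlocked set is empty.
Key observation: no deadlock: T_f fits now, and the freed resources carry the rest through.
One completion order for the rest: T_f, T_c, T_b, T_a, T_i, T_e, T_h. Verifying each step:
  pool = (2, 2, 2)
  T_f needs (1, 0, 2) <= (2, 2, 2) -> finishes; pool += (1, 1, 3) = (3, 3, 5)
  T_c needs (0, 3, 4) <= (3, 3, 5) -> finishes; pool += (1, 1, 2) = (4, 4, 7)
  T_b needs (3, 3, 4) <= (4, 4, 7) -> finishes; pool += (2, 0, 3) = (6, 4, 10)
  T_a needs (5, 3, 10) <= (6, 4, 10) -> finishes; pool += (1, 0, 0) = (7, 4, 10)
  T_i needs (6, 3, 10) <= (7, 4, 10) -> finishes; pool += (0, 1, 0) = (7, 5, 10)
  T_e needs (7, 5, 5) <= (7, 5, 10) -> finishes; pool += (0, 3, 2) = (7, 8, 12)
  T_h needs (7, 3, 12) <= (7, 8, 12) -> finishes; pool += (0, 3, 2) = (7, 11, 14)


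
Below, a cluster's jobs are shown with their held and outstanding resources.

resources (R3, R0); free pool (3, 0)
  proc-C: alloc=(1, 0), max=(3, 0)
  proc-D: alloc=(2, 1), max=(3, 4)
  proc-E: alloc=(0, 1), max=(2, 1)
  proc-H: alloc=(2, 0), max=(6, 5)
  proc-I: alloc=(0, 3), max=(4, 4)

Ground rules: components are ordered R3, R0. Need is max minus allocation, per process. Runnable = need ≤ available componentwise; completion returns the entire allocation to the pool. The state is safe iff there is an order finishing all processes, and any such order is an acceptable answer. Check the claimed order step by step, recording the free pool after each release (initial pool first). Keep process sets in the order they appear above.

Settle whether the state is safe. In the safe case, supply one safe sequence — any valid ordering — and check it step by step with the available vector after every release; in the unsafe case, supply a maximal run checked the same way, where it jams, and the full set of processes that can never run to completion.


SAFE, for example via the order proc-E, proc-C, proc-I, proc-D, proc-H.
Key observation: the order's first zero-slack moment is proc-I ((4, 1) needed, (4, 1) free — a requested resource with nothing to spare).
Verifying each step:
  pool = (3, 0)
  proc-E needs (2, 0) <= (3, 0) -> finishes; pool += (0, 1) = (3, 1)
  proc-C needs (2, 0) <= (3, 1) -> finishes; pool += (1, 0) = (4, 1)
  proc-I needs (4, 1) <= (4, 1) -> finishes; pool += (0, 3) = (4, 4)
  proc-D needs (1, 3) <= (4, 4) -> finishes; pool += (2, 1) = (6, 5)
  proc-H needs (4, 5) <= (6, 5) -> finishes; pool += (2, 0) = (8, 5)


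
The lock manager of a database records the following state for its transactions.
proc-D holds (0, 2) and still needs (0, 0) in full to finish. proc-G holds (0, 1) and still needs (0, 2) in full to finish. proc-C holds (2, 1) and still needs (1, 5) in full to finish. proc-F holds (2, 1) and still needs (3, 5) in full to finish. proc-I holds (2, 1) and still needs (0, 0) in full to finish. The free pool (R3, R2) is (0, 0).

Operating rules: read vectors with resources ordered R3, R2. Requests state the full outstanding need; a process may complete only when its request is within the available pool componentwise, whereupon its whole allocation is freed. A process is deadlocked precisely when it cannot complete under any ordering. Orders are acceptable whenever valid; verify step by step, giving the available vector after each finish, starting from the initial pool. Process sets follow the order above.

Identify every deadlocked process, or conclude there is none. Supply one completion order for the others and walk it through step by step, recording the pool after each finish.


Deadlocked: proc-C and proc-F.
Key observation: once proc-I, proc-D, proc-G finish, the pool peaks at (2, 4) — and every remaining process still needs more R2 than that.
One completion order for the rest: proc-I, proc-D, proc-G. Verifying each step:
  pool = (0, 0)
  proc-I: need (0, 0) fits (0, 0); releases (2, 1), pool now (2, 1)
  proc-D: need (0, 0) fits (2, 1); releases (0, 2), pool now (2, 3)
  proc-G: need (0, 2) fits (2, 3); releases (0, 1), pool now (2, 4)
The stuck group stays short no matter what:
  proc-C cannot run: need (1, 5) vs free (2, 4) (insufficient R2)
  proc-F cannot run: need (3, 5) vs free (2, 4) (insufficient R3 and R2)


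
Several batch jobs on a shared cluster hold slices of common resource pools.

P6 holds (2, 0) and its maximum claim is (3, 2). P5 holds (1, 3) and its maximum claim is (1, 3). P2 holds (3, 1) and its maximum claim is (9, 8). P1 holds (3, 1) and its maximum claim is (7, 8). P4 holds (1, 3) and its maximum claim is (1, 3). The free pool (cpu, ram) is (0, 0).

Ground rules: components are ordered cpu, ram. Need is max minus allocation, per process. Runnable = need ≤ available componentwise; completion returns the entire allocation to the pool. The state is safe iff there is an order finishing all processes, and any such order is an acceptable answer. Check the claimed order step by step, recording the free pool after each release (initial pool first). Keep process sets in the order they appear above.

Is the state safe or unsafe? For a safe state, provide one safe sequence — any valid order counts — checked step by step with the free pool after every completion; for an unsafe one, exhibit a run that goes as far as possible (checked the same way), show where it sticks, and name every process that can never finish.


UNSAFE — no complete ordering exists.
Key observation: after P5, P4, P6 complete, (4, 6) is the best the pool ever gets, yet each leftover process wants more ram.
A maximal execution: P5, P4, P6 — then nothing else fits. Walking it through:
  pool = (0, 0)
  P5 needs (0, 0) <= (0, 0) -> finishes; pool += (1, 3) = (1, 3)
  P4 needs (0, 0) <= (1, 3) -> finishes; pool += (1, 3) = (2, 6)
  P6 needs (1, 2) <= (2, 6) -> finishes; pool += (2, 0) = (4, 6)
  blocked: P2 wants (6, 7), pool (4, 6) — not enough cpu and ram
  blocked: P1 wants (4, 7), pool (4, 6) — not enough ram
Processes that can never finish: P2 and P1.


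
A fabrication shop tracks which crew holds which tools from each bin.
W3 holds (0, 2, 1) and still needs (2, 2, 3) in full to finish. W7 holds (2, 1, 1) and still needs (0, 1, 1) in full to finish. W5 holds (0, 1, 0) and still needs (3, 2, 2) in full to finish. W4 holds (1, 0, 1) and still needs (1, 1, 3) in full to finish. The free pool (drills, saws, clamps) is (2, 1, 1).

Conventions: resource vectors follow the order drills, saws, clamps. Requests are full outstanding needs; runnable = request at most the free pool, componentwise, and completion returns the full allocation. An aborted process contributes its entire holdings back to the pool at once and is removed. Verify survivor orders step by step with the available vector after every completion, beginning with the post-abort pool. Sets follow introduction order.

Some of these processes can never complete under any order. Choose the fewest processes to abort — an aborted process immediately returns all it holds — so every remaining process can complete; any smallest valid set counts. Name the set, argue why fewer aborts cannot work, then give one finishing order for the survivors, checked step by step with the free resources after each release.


Minimum abort set: W4.
Key observation: the returned (1, 0, 1) from W4 is what brings W3 — unrunnable before, under any order — into play at step 3.
Why nothing smaller works: aborting no one leaves the state deadlocked as given.
Survivors finish in the order: W7, W5, W3. Step-by-step check (pool after the aborts first):
  pool = (3, 1, 2)
  W7: need (0, 1, 1) fits (3, 1, 2); releases (2, 1, 1), pool now (5, 2, 3)
  W5: need (3, 2, 2) fits (5, 2, 3); releases (0, 1, 0), pool now (5, 3, 3)
  W3: need (2, 2, 3) fits (5, 3, 3); releases (0, 2, 1), pool now (5, 5, 4)
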